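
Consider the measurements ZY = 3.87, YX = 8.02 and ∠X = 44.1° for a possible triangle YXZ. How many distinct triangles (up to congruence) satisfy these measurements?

0

YX·sin X = 8.02·sin(44.1°) ≈ 5.581.
Since ZY = 3.87 < 5.581 = YX sin X, no triangle exists.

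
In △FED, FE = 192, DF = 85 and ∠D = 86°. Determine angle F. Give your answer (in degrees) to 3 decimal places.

67.792

Law of sines: sin E = DF·sin D/FE ≈ 0.44163.
Since FE ≥ DF, only the acute value applies: ∠E ≈ 26.21°.
Then ∠F = 180° − ∠D − ∠E ≈ 67.79°.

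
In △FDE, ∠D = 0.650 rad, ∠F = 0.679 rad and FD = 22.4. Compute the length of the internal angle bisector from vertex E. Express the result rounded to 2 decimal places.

t_E ≈ 8.77

The third angle is ∠E = π − ∠F − ∠D = 1.813 rad.
Law of sines: DE = FD·sin F/sin E ≈ 14.489.
Law of sines: EF = FD·sin D/sin E ≈ 13.962.
The bisector from E has length 2·DE·EF·cos(∠E/2)/(DE+EF) ≈ 8.7695.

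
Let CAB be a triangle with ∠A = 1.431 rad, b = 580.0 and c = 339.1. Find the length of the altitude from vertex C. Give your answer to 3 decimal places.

By the law of cosines, a² = b² + c² − 2·b·c·cos A = 3.9658e+05, so a ≈ 629.74.
Area = ½·b·c·sin A ≈ 97380.
The altitude from C has length 2·area/c ≈ 574.34.

h_C ≈ 574.342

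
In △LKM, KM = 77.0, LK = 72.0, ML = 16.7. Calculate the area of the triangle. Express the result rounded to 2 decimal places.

589.80

Semiperimeter s = (77 + 16.7 + 72)/2 = 82.85.
Heron's formula: area = √(82.85·5.85·66.15·10.85) ≈ 589.8.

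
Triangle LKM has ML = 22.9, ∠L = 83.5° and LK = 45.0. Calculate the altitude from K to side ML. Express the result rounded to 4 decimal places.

h_K ≈ 44.7107

By the law of cosines, KM² = ML² + LK² − 2·ML·LK·cos L = 2316.1, so KM ≈ 48.126.
Area = ½·ML·LK·sin L ≈ 511.94.
The altitude from K has length 2·area/ML ≈ 44.711.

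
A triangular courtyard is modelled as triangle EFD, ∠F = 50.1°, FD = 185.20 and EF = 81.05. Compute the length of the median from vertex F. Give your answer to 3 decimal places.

By the law of cosines, DE² = EF² + FD² − 2·EF·FD·cos F = 21611, so DE ≈ 147.01.
Median from F: ½√(2·EF² + 2·FD² − DE²) ≈ 122.6.

122.602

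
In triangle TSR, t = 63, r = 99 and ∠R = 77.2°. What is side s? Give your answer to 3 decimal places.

91.590

Law of sines: sin T = t·sin R/r ≈ 0.62055.
Since r ≥ t, only the acute value applies: ∠T ≈ 38.36°.
Then ∠S = 180° − ∠R − ∠T ≈ 64.44°.
Law of sines gives s = r·sin S/sin R ≈ 91.59.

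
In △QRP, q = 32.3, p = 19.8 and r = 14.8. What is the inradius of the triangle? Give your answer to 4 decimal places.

2.9584

Semiperimeter s = (32.3 + 14.8 + 19.8)/2 = 33.45.
Heron's formula: area = √(33.45·1.15·18.65·13.65) ≈ 98.958.
Inradius = area/s = 98.958/33.45 ≈ 2.9584.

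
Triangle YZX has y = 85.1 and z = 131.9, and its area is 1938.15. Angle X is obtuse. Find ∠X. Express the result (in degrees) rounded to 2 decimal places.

From area = ½·y·z·sin X, we get sin X = 2·area/(y·z) ≈ 0.34534.
Taking the obtuse solution, ∠X ≈ 159.80°.

159.80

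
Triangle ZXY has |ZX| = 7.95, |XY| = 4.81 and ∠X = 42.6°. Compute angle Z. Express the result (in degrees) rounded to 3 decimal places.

∠Z ≈ 36.441°

By the law of cosines, |YZ|² = |ZX|² + |XY|² − 2·|ZX|·|XY|·cos X = 30.043, so |YZ| ≈ 5.4811.
Law of cosines again: cos Z = (|YZ|² + |ZX|² − |XY|²)/(2·|YZ|·|ZX|) ≈ 0.80447, so ∠Z ≈ 36.44°.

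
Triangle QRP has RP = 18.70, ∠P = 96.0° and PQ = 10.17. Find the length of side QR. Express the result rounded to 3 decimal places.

22.201

By the law of cosines, QR² = RP² + PQ² − 2·RP·PQ·cos P = 492.88, so QR ≈ 22.201.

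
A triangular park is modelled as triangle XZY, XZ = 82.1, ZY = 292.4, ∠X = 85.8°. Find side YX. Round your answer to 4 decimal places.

Law of sines: sin Y = XZ·sin X/ZY ≈ 0.28003.
Since ZY ≥ XZ, only the acute value applies: ∠Y ≈ 16.26°.
Then ∠Z = 180° − ∠X − ∠Y ≈ 77.94°.
Law of sines gives YX = ZY·sin Z/sin X ≈ 286.71.

286.7147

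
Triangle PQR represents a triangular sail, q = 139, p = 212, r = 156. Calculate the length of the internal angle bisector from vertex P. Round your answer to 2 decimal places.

t_P ≈ 102.40

By the law of cosines, cos P = (q² + r² − p²) / (2·q·r) ≈ -0.02968, so ∠P ≈ 1.6005 rad.
The bisector from P has length 2·q·r·cos(∠P/2)/(q+r) ≈ 102.4.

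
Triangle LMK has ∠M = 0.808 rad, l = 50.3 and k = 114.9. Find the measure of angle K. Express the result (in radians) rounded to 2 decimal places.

By the law of cosines, m² = k² + l² − 2·k·l·cos M = 7745.5, so m ≈ 88.009.
Law of cosines again: cos K = (l² + m² − k²)/(2·l·m) ≈ -0.33053, so ∠K ≈ 1.908 rad.

∠K ≈ 1.91 rad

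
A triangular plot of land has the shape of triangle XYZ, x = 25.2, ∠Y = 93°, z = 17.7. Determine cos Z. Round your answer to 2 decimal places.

cos Z ≈ 0.83

By the law of cosines, y² = z² + x² − 2·z·x·cos Y = 995.02, so y ≈ 31.544.
Law of cosines again: cos Z = (x² + y² − z²)/(2·x·y) ≈ 0.82825, so ∠Z ≈ 34.08°.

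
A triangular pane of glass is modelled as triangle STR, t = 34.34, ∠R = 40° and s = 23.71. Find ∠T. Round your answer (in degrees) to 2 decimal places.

96.71

By the law of cosines, r² = s² + t² − 2·s·t·cos R = 493.97, so r ≈ 22.225.
Law of cosines again: cos T = (r² + s² − t²)/(2·r·s) ≈ -0.11680, so ∠T ≈ 96.71°.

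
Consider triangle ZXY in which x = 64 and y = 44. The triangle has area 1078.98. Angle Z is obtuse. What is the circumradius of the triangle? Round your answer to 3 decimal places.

From area = ½·x·y·sin Z, we get sin Z = 2·area/(x·y) ≈ 0.76632.
Taking the obtuse solution, ∠Z ≈ 2.268 rad.
Law of cosines then gives z ≈ 98.236.
Circumradius = z/(2 sin Z) ≈ 64.096.

64.096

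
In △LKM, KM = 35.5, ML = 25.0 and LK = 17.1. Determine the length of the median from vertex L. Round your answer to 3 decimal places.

Median from L: ½√(2·ML² + 2·LK² − KM²) ≈ 11.985.

11.985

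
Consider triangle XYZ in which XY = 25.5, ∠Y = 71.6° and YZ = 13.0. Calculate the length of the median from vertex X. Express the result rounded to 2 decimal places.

m_X ≈ 24.25

By the law of cosines, ZX² = XY² + YZ² − 2·XY·YZ·cos Y = 609.97, so ZX ≈ 24.698.
Median from X: ½√(2·ZX² + 2·XY² − YZ²) ≈ 24.246.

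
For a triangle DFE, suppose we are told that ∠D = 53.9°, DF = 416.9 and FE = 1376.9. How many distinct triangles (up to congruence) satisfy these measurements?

DF·sin D = 416.9·sin(53.9°) ≈ 336.9.
Since FE ≥ DF, exactly one triangle exists.

1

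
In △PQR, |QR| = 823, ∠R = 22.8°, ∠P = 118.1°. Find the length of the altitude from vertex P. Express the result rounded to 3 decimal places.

h_P ≈ 228.015

The third angle is ∠Q = 180° − ∠R − ∠P = 39.10°.
Law of sines: |RP| = |QR|·sin Q/sin P ≈ 588.4.
Law of sines: |PQ| = |QR|·sin R/sin P ≈ 361.54.
Area = ½·|QR|·|RP|·sin R ≈ 93828.
The altitude from P has length 2·area/|QR| ≈ 228.02.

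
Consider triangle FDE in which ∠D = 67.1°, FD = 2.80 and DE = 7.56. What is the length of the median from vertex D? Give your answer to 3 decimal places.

m_D ≈ 4.513

By the law of cosines, EF² = FD² + DE² − 2·FD·DE·cos D = 48.52, so EF ≈ 6.9656.
Median from D: ½√(2·FD² + 2·DE² − EF²) ≈ 4.513.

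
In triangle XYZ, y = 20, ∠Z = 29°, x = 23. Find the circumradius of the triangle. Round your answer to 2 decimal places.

R ≈ 11.50

By the law of cosines, z² = x² + y² − 2·x·y·cos Z = 124.35, so z ≈ 11.151.
Area = ½·x·y·sin Z ≈ 111.51.
Circumradius = z/(2 sin Z) ≈ 11.501.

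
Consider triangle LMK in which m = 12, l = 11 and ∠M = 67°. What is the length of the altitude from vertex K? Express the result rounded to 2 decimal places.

h_K ≈ 10.13

Law of sines: sin L = l·sin M/m ≈ 0.84380.
Since m ≥ l, only the acute value applies: ∠L ≈ 57.54°.
Then ∠K = 180° − ∠M − ∠L ≈ 55.46°.
Law of sines gives k = m·sin K/sin M ≈ 10.738.
Area = ½·m·l·sin K ≈ 54.364.
The altitude from K has length 2·area/k ≈ 10.126.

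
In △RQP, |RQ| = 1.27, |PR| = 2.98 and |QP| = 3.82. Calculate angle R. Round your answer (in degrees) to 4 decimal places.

∠R ≈ 122.7892°

By the law of cosines, cos R = (|PR|² + |RQ|² − |QP|²) / (2·|PR|·|RQ|) ≈ -0.54155, so ∠R ≈ 122.79°.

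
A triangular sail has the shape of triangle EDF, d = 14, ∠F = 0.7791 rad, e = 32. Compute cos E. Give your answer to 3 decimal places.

By the law of cosines, f² = e² + d² − 2·e·d·cos F = 582.45, so f ≈ 24.134.
Law of cosines again: cos E = (d² + f² − e²)/(2·d·f) ≈ -0.36336, so ∠E ≈ 1.9427 rad.

cos E ≈ -0.363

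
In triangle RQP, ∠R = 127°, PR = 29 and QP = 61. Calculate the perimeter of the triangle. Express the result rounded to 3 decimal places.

128.980

Law of sines: sin Q = PR·sin R/QP ≈ 0.37968.
Since QP ≥ PR, only the acute value applies: ∠Q ≈ 22.31°.
Then ∠P = 180° − ∠R − ∠Q ≈ 30.69°.
Law of sines gives RQ = QP·sin P/sin R ≈ 38.98.
Semiperimeter s = (61+29+38.98)/2 = 64.49.
Perimeter = 61 + 29 + 38.98 = 128.98.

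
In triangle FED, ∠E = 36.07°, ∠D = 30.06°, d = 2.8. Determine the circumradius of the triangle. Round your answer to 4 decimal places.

The third angle is ∠F = 180° − ∠E − ∠D = 113.87°.
Law of sines: f = d·sin F/sin D ≈ 5.1117.
Law of sines: e = d·sin E/sin D ≈ 3.2912.
Circumradius = d/(2 sin D) ≈ 2.7949.

2.7949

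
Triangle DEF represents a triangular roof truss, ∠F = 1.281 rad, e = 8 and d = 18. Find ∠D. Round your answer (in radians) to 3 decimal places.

By the law of cosines, f² = d² + e² − 2·d·e·cos F = 305.7, so f ≈ 17.484.
Law of cosines again: cos D = (e² + f² − d²)/(2·e·f) ≈ 0.16337, so ∠D ≈ 1.407 rad.

1.407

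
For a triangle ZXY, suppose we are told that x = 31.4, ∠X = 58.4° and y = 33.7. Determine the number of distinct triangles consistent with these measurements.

2

y·sin X = 33.7·sin(58.4°) ≈ 28.7.
Since y sin X < x < y (28.7 < 31.4 < 33.7), two triangles exist.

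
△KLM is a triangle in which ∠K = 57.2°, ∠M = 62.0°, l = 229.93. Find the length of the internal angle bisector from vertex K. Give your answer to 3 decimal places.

The third angle is ∠L = 180° − ∠M − ∠K = 60.80°.
Law of sines: k = l·sin K/sin L ≈ 221.41.
Law of sines: m = l·sin M/sin L ≈ 232.57.
The bisector from K has length 2·l·m·cos(∠K/2)/(l+m) ≈ 203.03.

t_K ≈ 203.027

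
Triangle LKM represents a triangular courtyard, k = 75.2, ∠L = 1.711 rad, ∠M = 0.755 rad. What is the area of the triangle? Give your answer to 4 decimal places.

3068.0800

The third angle is ∠K = π − ∠M − ∠L = 0.676 rad.
Law of sines: l = k·sin L/sin K ≈ 119.07.
Law of sines: m = k·sin M/sin K ≈ 82.406.
Area = ½·k·l·sin M ≈ 3068.1.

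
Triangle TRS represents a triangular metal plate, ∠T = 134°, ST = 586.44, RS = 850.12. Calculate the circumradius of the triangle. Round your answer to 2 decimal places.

Law of sines: sin R = ST·sin T/RS ≈ 0.49622.
Since RS ≥ ST, only the acute value applies: ∠R ≈ 29.75°.
Then ∠S = 180° − ∠T − ∠R ≈ 16.25°.
Law of sines gives TR = RS·sin S/sin T ≈ 330.69.
Circumradius = RS/(2 sin T) ≈ 590.9.

590.90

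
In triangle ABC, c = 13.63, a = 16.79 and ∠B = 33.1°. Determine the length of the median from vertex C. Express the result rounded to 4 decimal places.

11.6892

By the law of cosines, b² = c² + a² − 2·c·a·cos B = 84.261, so b ≈ 9.1794.
Median from C: ½√(2·a² + 2·b² − c²) ≈ 11.689.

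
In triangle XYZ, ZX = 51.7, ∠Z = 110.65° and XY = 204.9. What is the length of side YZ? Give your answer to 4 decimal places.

180.8744

Law of sines: sin Y = ZX·sin Z/XY ≈ 0.23611.
Since XY ≥ ZX, only the acute value applies: ∠Y ≈ 13.66°.
Then ∠X = 180° − ∠Z − ∠Y ≈ 55.69°.
Law of sines gives YZ = XY·sin X/sin Z ≈ 180.87.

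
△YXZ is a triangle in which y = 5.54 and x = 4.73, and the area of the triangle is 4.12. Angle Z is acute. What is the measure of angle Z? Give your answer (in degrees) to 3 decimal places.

From area = ½·y·x·sin Z, we get sin Z = 2·area/(y·x) ≈ 0.31445.
Taking the acute solution, ∠Z ≈ 18.33°.

∠Z ≈ 18.328°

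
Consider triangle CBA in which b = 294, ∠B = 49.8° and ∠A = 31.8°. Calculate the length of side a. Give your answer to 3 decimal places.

202.836

The third angle is ∠C = 180° − ∠B − ∠A = 98.40°.
Law of sines: a = b·sin A/sin B ≈ 202.84.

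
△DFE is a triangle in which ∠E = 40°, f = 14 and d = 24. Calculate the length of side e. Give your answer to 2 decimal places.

By the law of cosines, e² = d² + f² − 2·d·f·cos E = 257.22, so e ≈ 16.038.

16.04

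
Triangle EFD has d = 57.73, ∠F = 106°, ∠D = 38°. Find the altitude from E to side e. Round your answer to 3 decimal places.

The third angle is ∠E = 180° − ∠F − ∠D = 36.00°.
Law of sines: e = d·sin E/sin D ≈ 55.116.
Law of sines: f = d·sin F/sin D ≈ 90.137.
Area = ½·d·e·sin F ≈ 1529.3.
The altitude from E has length 2·area/e ≈ 55.494.

h_E ≈ 55.494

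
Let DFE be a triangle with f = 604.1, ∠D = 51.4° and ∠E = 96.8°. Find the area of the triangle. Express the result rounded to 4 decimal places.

The third angle is ∠F = 180° − ∠E − ∠D = 31.80°.
Law of sines: d = f·sin D/sin F ≈ 895.93.
Law of sines: e = f·sin E/sin F ≈ 1138.3.
Area = ½·f·d·sin E ≈ 2.6871e+05.

268712.5886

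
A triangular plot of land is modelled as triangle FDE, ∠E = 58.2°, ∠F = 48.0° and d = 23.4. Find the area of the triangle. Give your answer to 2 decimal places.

The third angle is ∠D = 180° − ∠E − ∠F = 73.80°.
Law of sines: f = d·sin F/sin D ≈ 18.109.
Law of sines: e = d·sin E/sin D ≈ 20.71.
Area = ½·d·f·sin E ≈ 180.07.

180.07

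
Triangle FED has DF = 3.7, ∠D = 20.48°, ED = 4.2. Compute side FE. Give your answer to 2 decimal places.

1.49

By the law of cosines, FE² = ED² + DF² − 2·ED·DF·cos D = 2.2144, so FE ≈ 1.4881.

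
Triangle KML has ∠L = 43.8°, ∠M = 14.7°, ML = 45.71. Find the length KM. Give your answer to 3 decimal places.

The third angle is ∠K = 180° − ∠M − ∠L = 121.50°.
Law of sines: KM = ML·sin L/sin K ≈ 37.106.

37.106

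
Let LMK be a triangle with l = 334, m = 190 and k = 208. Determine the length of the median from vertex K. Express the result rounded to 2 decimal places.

Median from K: ½√(2·l² + 2·m² − k²) ≈ 251.02.

251.02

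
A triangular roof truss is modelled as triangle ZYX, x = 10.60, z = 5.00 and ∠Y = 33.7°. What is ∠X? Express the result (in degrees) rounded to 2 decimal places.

By the law of cosines, y² = x² + z² − 2·x·z·cos Y = 49.173, so y ≈ 7.0123.
Law of cosines again: cos X = (z² + y² − x²)/(2·z·y) ≈ -0.54457, so ∠X ≈ 123.00°.

∠X ≈ 123.00°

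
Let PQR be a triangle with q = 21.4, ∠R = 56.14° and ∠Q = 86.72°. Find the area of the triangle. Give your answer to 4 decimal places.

area ≈ 114.9914

The third angle is ∠P = 180° − ∠Q − ∠R = 37.14°.
Law of sines: p = q·sin P/sin Q ≈ 12.942.
Law of sines: r = q·sin R/sin Q ≈ 17.8.
Area = ½·q·p·sin R ≈ 114.99.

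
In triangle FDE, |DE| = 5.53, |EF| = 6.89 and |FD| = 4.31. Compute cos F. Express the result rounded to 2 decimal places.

By the law of cosines, cos F = (|EF|² + |FD|² − |DE|²) / (2·|EF|·|FD|) ≈ 0.59718, so ∠F ≈ 53.33°.

0.60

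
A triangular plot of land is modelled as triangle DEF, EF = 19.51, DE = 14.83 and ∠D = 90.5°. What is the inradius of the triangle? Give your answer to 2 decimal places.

Law of sines: sin F = DE·sin D/EF ≈ 0.76009.
Since EF ≥ DE, only the acute value applies: ∠F ≈ 49.47°.
Then ∠E = 180° − ∠D − ∠F ≈ 40.03°.
Law of sines gives FD = EF·sin E/sin D ≈ 12.548.
Area = ½·EF·DE·sin E ≈ 93.043.
Semiperimeter s = (19.51+12.548+14.83)/2 = 23.444.
Inradius = area/s = 93.043/23.444 ≈ 3.9687.

3.97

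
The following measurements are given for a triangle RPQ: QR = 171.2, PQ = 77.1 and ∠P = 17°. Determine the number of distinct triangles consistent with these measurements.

1

PQ·sin P = 77.1·sin(17°) ≈ 22.54.
Since QR ≥ PQ, exactly one triangle exists.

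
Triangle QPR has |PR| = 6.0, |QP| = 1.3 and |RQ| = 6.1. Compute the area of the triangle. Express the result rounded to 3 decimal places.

area ≈ 3.898

Semiperimeter s = (6 + 6.1 + 1.3)/2 = 6.7.
Heron's formula: area = √(6.7·0.7·0.6·5.4) ≈ 3.8982.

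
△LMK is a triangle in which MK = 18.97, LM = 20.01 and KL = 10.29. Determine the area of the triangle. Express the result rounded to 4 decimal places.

area ≈ 96.2238

Semiperimeter s = (18.97 + 10.29 + 20.01)/2 = 24.635.
Heron's formula: area = √(24.635·5.665·14.345·4.625) ≈ 96.224.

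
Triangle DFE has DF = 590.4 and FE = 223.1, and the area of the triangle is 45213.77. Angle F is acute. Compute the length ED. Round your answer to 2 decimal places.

454.75

From area = ½·DF·FE·sin F, we get sin F = 2·area/(DF·FE) ≈ 0.68652.
Taking the acute solution, ∠F ≈ 43.36°.
Law of cosines then gives ED ≈ 454.75.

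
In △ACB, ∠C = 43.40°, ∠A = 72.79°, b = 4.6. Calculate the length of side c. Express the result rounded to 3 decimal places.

The third angle is ∠B = 180° − ∠A − ∠C = 63.81°.
Law of sines: c = b·sin C/sin B ≈ 3.5222.

3.522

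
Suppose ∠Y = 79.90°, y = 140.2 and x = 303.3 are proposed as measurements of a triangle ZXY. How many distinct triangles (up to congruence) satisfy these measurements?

0

x·sin Y = 303.3·sin(79.90°) ≈ 298.6.
Since y = 140.2 < 298.6 = x sin Y, no triangle exists.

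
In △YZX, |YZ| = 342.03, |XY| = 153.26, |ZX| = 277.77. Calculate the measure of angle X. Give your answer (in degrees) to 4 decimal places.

By the law of cosines, cos X = (|ZX|² + |XY|² − |YZ|²) / (2·|ZX|·|XY|) ≈ -0.19191, so ∠X ≈ 101.06°.

∠X ≈ 101.0643°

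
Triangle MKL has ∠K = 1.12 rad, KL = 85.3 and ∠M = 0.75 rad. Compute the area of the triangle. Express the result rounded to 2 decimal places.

area ≈ 4590.58

The third angle is ∠L = π − ∠M − ∠K = 1.272 rad.
Law of sines: LM = KL·sin K/sin M ≈ 112.64.
Law of sines: MK = KL·sin L/sin M ≈ 119.58.
Area = ½·KL·LM·sin L ≈ 4590.6.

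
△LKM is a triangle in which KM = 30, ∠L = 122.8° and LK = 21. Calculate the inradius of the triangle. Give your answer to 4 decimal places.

Law of sines: sin M = LK·sin L/KM ≈ 0.58840.
Since KM ≥ LK, only the acute value applies: ∠M ≈ 36.04°.
Then ∠K = 180° − ∠L − ∠M ≈ 21.16°.
Law of sines gives ML = KM·sin K/sin L ≈ 12.881.
Area = ½·KM·LK·sin K ≈ 113.69.
Semiperimeter s = (30+12.881+21)/2 = 31.941.
Inradius = area/s = 113.69/31.941 ≈ 3.5594.

r ≈ 3.5594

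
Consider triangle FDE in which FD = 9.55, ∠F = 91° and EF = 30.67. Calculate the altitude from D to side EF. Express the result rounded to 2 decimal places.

By the law of cosines, DE² = EF² + FD² − 2·EF·FD·cos F = 1042.1, so DE ≈ 32.281.
Area = ½·EF·FD·sin F ≈ 146.43.
The altitude from D has length 2·area/EF ≈ 9.5485.

h_D ≈ 9.55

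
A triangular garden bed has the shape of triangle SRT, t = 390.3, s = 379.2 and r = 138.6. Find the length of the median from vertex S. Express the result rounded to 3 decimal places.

m_S ≈ 223.213

Median from S: ½√(2·r² + 2·t² − s²) ≈ 223.21.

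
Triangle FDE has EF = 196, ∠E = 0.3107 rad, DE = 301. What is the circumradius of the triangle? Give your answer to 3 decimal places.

R ≈ 211.186

By the law of cosines, FD² = DE² + EF² − 2·DE·EF·cos E = 16674, so FD ≈ 129.13.
Area = ½·DE·EF·sin E ≈ 9018.3.
Circumradius = FD/(2 sin E) ≈ 211.19.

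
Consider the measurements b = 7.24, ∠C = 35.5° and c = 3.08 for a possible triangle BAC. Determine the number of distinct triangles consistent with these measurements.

0

b·sin C = 7.24·sin(35.5°) ≈ 4.204.
Since c = 3.08 < 4.204 = b sin C, no triangle exists.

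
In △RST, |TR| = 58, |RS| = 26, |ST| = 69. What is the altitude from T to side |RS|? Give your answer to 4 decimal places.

h_T ≈ 56.3183

Semiperimeter s = (69 + 58 + 26)/2 = 76.5.
Heron's formula: area = √(76.5·7.5·18.5·50.5) ≈ 732.14.
The altitude from T has length 2·area/|RS| ≈ 56.318.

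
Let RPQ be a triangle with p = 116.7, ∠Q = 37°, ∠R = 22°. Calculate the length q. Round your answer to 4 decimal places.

81.9348

The third angle is ∠P = 180° − ∠Q − ∠R = 121.00°.
Law of sines: q = p·sin Q/sin P ≈ 81.935.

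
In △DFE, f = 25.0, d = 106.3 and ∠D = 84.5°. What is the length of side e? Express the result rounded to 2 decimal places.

105.74

Law of sines: sin F = f·sin D/d ≈ 0.23410.
Since d ≥ f, only the acute value applies: ∠F ≈ 13.54°.
Then ∠E = 180° − ∠D − ∠F ≈ 81.96°.
Law of sines gives e = d·sin E/sin D ≈ 105.74.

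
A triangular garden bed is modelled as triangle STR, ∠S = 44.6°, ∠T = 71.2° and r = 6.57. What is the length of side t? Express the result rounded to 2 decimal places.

6.91

The third angle is ∠R = 180° − ∠S − ∠T = 64.20°.
Law of sines: t = r·sin T/sin R ≈ 6.9081.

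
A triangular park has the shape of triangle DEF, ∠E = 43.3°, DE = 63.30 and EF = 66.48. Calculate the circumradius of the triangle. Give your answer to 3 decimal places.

By the law of cosines, FD² = DE² + EF² − 2·DE·EF·cos E = 2301.3, so FD ≈ 47.972.
Area = ½·DE·EF·sin E ≈ 1443.
Circumradius = FD/(2 sin E) ≈ 34.974.

R ≈ 34.974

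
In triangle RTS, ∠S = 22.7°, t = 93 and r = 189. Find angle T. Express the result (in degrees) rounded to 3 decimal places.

By the law of cosines, s² = r² + t² − 2·r·t·cos S = 11939, so s ≈ 109.27.
Law of cosines again: cos T = (s² + r² − t²)/(2·s·r) ≈ 0.94452, so ∠T ≈ 19.18°.

19.175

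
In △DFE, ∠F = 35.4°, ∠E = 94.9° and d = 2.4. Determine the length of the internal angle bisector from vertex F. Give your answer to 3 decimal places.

The third angle is ∠D = 180° − ∠F − ∠E = 49.70°.
Law of sines: f = d·sin F/sin D ≈ 1.8229.
Law of sines: e = d·sin E/sin D ≈ 3.1353.
The bisector from F has length 2·e·d·cos(∠F/2)/(e+d) ≈ 2.5901.

2.590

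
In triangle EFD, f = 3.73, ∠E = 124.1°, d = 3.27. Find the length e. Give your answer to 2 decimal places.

By the law of cosines, e² = f² + d² − 2·f·d·cos E = 38.282, so e ≈ 6.1873.

6.19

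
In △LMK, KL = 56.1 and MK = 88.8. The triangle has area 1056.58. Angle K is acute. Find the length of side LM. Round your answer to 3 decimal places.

From area = ½·MK·KL·sin K, we get sin K = 2·area/(MK·KL) ≈ 0.42419.
Taking the acute solution, ∠K ≈ 0.4381 rad.
Law of cosines then gives LM ≈ 44.834.

44.834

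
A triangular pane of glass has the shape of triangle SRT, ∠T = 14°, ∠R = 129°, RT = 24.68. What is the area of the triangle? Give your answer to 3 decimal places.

The third angle is ∠S = 180° − ∠R − ∠T = 37.00°.
Law of sines: TS = RT·sin R/sin S ≈ 31.87.
Law of sines: SR = RT·sin T/sin S ≈ 9.921.
Area = ½·RT·TS·sin T ≈ 95.143.

95.143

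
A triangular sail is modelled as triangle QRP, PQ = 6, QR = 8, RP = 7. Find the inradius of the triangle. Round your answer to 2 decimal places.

r ≈ 1.94

Semiperimeter s = (7 + 6 + 8)/2 = 10.5.
Heron's formula: area = √(10.5·3.5·4.5·2.5) ≈ 20.333.
Inradius = area/s = 20.333/10.5 ≈ 1.9365.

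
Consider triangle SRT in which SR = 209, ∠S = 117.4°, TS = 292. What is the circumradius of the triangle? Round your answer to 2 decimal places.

By the law of cosines, RT² = TS² + SR² − 2·TS·SR·cos S = 1.8512e+05, so RT ≈ 430.25.
Area = ½·TS·SR·sin S ≈ 27091.
Circumradius = RT/(2 sin S) ≈ 242.31.

242.31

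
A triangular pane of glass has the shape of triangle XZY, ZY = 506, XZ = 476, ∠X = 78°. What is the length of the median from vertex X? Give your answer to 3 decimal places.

Law of sines: sin Y = XZ·sin X/ZY ≈ 0.92015.
Since ZY ≥ XZ, only the acute value applies: ∠Y ≈ 66.95°.
Then ∠Z = 180° − ∠X − ∠Y ≈ 35.05°.
Law of sines gives YX = ZY·sin Z/sin X ≈ 297.09.
Median from X: ½√(2·YX² + 2·XZ² − ZY²) ≈ 305.63.

m_X ≈ 305.632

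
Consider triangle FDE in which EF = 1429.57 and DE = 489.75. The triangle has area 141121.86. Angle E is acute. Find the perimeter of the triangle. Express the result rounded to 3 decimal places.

From area = ½·DE·EF·sin E, we get sin E = 2·area/(DE·EF) ≈ 0.40313.
Taking the acute solution, ∠E ≈ 23.77°.
Law of cosines then gives FD ≈ 1001.
Perimeter = 489.75 + 1429.6 + 1001 = 2920.4.

perimeter ≈ 2920.361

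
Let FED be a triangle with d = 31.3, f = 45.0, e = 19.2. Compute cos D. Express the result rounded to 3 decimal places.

cos D ≈ 0.818

By the law of cosines, cos D = (f² + e² − d²) / (2·f·e) ≈ 0.81826, so ∠D ≈ 35.09°.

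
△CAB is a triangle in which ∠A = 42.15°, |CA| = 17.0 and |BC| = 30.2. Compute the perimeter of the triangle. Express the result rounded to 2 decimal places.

perimeter ≈ 87.77

Law of sines: sin B = |CA|·sin A/|BC| ≈ 0.37776.
Since |BC| ≥ |CA|, only the acute value applies: ∠B ≈ 22.19°.
Then ∠C = 180° − ∠A − ∠B ≈ 115.66°.
Law of sines gives |AB| = |BC|·sin C/sin A ≈ 40.566.
Semiperimeter s = (40.566+30.2+17)/2 = 43.883.
Perimeter = 40.566 + 30.2 + 17 = 87.766.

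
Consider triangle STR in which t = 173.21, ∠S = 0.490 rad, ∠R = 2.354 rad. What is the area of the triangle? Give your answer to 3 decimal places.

17062.192

The third angle is ∠T = π − ∠R − ∠S = 0.298 rad.
Law of sines: s = t·sin S/sin T ≈ 278.01.
Law of sines: r = t·sin R/sin T ≈ 418.62.
Area = ½·t·s·sin R ≈ 17062.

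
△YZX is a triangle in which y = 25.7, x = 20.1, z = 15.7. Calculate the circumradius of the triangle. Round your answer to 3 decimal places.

R ≈ 12.852

By the law of cosines, cos Y = (z² + x² − y²) / (2·z·x) ≈ -0.01583, so ∠Y ≈ 90.91°.
Circumradius = y/(2 sin Y) ≈ 12.852.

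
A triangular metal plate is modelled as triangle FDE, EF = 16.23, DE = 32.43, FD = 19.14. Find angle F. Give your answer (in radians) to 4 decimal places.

∠F ≈ 2.3174 rad

By the law of cosines, cos F = (EF² + FD² − DE²) / (2·EF·FD) ≈ -0.67916, so ∠F ≈ 2.3174 rad.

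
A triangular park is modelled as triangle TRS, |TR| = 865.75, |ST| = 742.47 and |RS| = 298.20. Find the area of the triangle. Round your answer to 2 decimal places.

Semiperimeter s = (298.2 + 742.47 + 865.75)/2 = 953.21.
Heron's formula: area = √(953.21·655.01·210.74·87.46) ≈ 1.0727e+05.

107274.50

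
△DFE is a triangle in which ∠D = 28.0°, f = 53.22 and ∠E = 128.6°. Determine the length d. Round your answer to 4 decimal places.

62.9118

The third angle is ∠F = 180° − ∠E − ∠D = 23.40°.
Law of sines: d = f·sin D/sin F ≈ 62.912.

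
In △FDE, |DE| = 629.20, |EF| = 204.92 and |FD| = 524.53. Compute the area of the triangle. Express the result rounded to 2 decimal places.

50005.65

Semiperimeter s = (629.2 + 204.92 + 524.53)/2 = 679.33.
Heron's formula: area = √(679.33·50.125·474.41·154.8) ≈ 50006.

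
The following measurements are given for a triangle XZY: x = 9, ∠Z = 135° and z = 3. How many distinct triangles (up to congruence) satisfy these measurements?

0

x·sin Z = 9·sin(135°) ≈ 6.364.
Since ∠Z is not acute, a triangle exists only if z > x; here z ≤ x, so there is no triangle.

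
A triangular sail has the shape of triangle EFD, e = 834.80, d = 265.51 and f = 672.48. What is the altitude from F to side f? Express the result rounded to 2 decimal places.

h_F ≈ 231.79

Semiperimeter s = (834.8 + 672.48 + 265.51)/2 = 886.39.
Heron's formula: area = √(886.39·51.595·213.91·620.88) ≈ 77937.
The altitude from F has length 2·area/f ≈ 231.79.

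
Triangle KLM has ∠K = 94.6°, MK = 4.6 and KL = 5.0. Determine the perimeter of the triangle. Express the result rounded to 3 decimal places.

By the law of cosines, LM² = MK² + KL² − 2·MK·KL·cos K = 49.849, so LM ≈ 7.0604.
Semiperimeter s = (7.0604+4.6+5)/2 = 8.3302.
Perimeter = 7.0604 + 4.6 + 5 = 16.66.

perimeter ≈ 16.660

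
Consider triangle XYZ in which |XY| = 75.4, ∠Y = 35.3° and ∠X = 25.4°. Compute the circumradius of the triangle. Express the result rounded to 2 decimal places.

43.23

The third angle is ∠Z = 180° − ∠X − ∠Y = 119.30°.
Law of sines: |YZ| = |XY|·sin X/sin Z ≈ 37.086.
Law of sines: |ZX| = |XY|·sin Y/sin Z ≈ 49.962.
Circumradius = |XY|/(2 sin Z) ≈ 43.231.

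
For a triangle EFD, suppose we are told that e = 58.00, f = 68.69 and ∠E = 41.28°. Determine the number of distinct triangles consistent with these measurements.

f·sin E = 68.69·sin(41.28°) ≈ 45.32.
Since f sin E < e < f (45.32 < 58.00 < 68.69), two triangles exist.

2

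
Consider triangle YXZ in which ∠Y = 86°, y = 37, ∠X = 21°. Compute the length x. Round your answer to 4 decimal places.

The third angle is ∠Z = 180° − ∠Y − ∠X = 73.00°.
Law of sines: x = y·sin X/sin Y ≈ 13.292.

13.2920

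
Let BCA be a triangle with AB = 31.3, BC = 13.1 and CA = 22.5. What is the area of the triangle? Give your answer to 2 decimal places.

Semiperimeter s = (22.5 + 31.3 + 13.1)/2 = 33.45.
Heron's formula: area = √(33.45·10.95·2.15·20.35) ≈ 126.59.

area ≈ 126.59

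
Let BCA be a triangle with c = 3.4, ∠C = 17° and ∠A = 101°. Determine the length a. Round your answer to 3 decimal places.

11.415

The third angle is ∠B = 180° − ∠C − ∠A = 62.00°.
Law of sines: a = c·sin A/sin C ≈ 11.415.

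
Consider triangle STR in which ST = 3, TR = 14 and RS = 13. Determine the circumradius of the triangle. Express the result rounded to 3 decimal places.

7.194

By the law of cosines, cos S = (RS² + ST² − TR²) / (2·RS·ST) ≈ -0.23077, so ∠S ≈ 103.34°.
Circumradius = TR/(2 sin S) ≈ 7.1942.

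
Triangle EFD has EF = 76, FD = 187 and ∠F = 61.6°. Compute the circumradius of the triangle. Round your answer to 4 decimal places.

93.7889

By the law of cosines, DE² = EF² + FD² − 2·EF·FD·cos F = 27226, so DE ≈ 165.
Area = ½·EF·FD·sin F ≈ 6250.8.
Circumradius = DE/(2 sin F) ≈ 93.789.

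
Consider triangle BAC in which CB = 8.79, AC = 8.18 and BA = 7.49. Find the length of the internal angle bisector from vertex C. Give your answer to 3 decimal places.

By the law of cosines, cos C = (AC² + CB² − BA²) / (2·AC·CB) ≈ 0.61247, so ∠C ≈ 52.23°.
The bisector from C has length 2·AC·CB·cos(∠C/2)/(AC+CB) ≈ 7.6089.

7.609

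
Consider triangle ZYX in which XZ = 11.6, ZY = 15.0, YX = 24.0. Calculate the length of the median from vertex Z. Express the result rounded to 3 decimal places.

5.982

Median from Z: ½√(2·XZ² + 2·ZY² − YX²) ≈ 5.9816.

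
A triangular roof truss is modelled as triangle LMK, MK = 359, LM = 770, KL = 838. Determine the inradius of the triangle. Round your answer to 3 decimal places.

r ≈ 140.446

Semiperimeter s = (359 + 838 + 770)/2 = 983.5.
Heron's formula: area = √(983.5·624.5·145.5·213.5) ≈ 1.3813e+05.
Inradius = area/s = 1.3813e+05/983.5 ≈ 140.45.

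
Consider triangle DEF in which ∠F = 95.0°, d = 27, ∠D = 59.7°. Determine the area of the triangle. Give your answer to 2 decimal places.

The third angle is ∠E = 180° − ∠F − ∠D = 25.30°.
Law of sines: e = d·sin E/sin D ≈ 13.364.
Law of sines: f = d·sin F/sin D ≈ 31.153.
Area = ½·d·e·sin F ≈ 179.73.

area ≈ 179.73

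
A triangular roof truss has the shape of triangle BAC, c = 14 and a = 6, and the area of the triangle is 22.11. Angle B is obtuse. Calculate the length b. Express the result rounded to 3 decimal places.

19.361

From area = ½·a·c·sin B, we get sin B = 2·area/(a·c) ≈ 0.52643.
Taking the obtuse solution, ∠B ≈ 148.24°.
Law of cosines then gives b ≈ 19.361.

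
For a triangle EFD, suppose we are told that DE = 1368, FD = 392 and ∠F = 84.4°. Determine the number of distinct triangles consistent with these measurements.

1

FD·sin F = 392·sin(84.4°) ≈ 390.1.
Since DE ≥ FD, exactly one triangle exists.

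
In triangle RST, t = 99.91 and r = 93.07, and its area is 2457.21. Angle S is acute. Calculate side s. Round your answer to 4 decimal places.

From area = ½·t·r·sin S, we get sin S = 2·area/(t·r) ≈ 0.52851.
Taking the acute solution, ∠S ≈ 31.90°.
Law of cosines then gives s ≈ 53.445.

53.4447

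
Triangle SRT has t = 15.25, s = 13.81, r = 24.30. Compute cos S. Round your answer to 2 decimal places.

By the law of cosines, cos S = (r² + t² − s²) / (2·r·t) ≈ 0.85318, so ∠S ≈ 31.44°.

cos S ≈ 0.85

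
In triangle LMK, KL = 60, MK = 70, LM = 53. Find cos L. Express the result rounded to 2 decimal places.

By the law of cosines, cos L = (KL² + LM² − MK²) / (2·KL·LM) ≈ 0.23726, so ∠L ≈ 76.27°.

0.24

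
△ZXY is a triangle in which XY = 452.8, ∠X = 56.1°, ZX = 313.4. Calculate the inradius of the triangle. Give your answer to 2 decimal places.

r ≈ 102.70

By the law of cosines, YZ² = ZX² + XY² − 2·ZX·XY·cos X = 1.4495e+05, so YZ ≈ 380.72.
Area = ½·ZX·XY·sin X ≈ 58892.
Semiperimeter s = (452.8+380.72+313.4)/2 = 573.46.
Inradius = area/s = 58892/573.46 ≈ 102.7.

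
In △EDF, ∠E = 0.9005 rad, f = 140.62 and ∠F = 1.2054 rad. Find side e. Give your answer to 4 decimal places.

117.9842

The third angle is ∠D = π − ∠F − ∠E = 1.0357 rad.
Law of sines: e = f·sin E/sin F ≈ 117.98.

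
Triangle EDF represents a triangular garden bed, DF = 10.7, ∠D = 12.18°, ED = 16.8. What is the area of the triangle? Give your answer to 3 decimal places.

area ≈ 18.963

Area = ½·ED·DF·sin D ≈ 18.963.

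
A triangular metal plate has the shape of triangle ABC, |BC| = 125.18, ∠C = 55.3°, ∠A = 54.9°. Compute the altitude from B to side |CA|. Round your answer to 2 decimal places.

The third angle is ∠B = 180° − ∠C − ∠A = 69.80°.
Law of sines: |CA| = |BC|·sin B/sin A ≈ 143.59.
Law of sines: |AB| = |BC|·sin C/sin A ≈ 125.79.
Area = ½·|BC|·|CA|·sin C ≈ 7389.
The altitude from B has length 2·area/|CA| ≈ 102.92.

h_B ≈ 102.92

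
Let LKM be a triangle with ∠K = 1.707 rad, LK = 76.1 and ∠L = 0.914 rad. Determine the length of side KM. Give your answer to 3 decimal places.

The third angle is ∠M = π − ∠L − ∠K = 0.521 rad.
Law of sines: KM = LK·sin L/sin M ≈ 121.17.

121.167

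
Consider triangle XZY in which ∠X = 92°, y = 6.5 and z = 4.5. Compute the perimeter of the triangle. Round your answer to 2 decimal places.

19.03

By the law of cosines, x² = z² + y² − 2·z·y·cos X = 64.542, so x ≈ 8.0338.
Semiperimeter s = (8.0338+4.5+6.5)/2 = 9.5169.
Perimeter = 8.0338 + 4.5 + 6.5 = 19.034.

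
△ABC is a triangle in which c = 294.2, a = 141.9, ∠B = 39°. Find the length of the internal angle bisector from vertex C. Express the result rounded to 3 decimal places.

By the law of cosines, b² = c² + a² − 2·c·a·cos B = 41802, so b ≈ 204.46.
Law of cosines again: cos C = (a² + b² − c²)/(2·a·b) ≈ -0.42423, so ∠C ≈ 115.10°.
The bisector from C has length 2·a·b·cos(∠C/2)/(a+b) ≈ 89.887.

t_C ≈ 89.887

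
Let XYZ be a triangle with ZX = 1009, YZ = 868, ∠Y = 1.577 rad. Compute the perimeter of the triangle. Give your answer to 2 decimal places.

Law of sines: sin X = YZ·sin Y/ZX ≈ 0.86024.
Since ZX ≥ YZ, only the acute value applies: ∠X ≈ 1.036 rad.
Then ∠Z = π − ∠Y − ∠X ≈ 0.529 rad.
Law of sines gives XY = ZX·sin Z/sin Y ≈ 509.09.
Semiperimeter s = (868+1009+509.09)/2 = 1193.
Perimeter = 868 + 1009 + 509.09 = 2386.1.

perimeter ≈ 2386.09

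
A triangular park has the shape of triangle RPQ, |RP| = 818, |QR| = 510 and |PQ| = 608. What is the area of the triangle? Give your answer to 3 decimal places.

154727.425

Semiperimeter s = (608 + 510 + 818)/2 = 968.
Heron's formula: area = √(968·360·458·150) ≈ 1.5473e+05.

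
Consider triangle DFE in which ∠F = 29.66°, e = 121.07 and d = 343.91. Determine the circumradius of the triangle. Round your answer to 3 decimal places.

By the law of cosines, f² = e² + d² − 2·e·d·cos F = 60569, so f ≈ 246.11.
Area = ½·e·d·sin F ≈ 10302.
Circumradius = f/(2 sin F) ≈ 248.67.

248.667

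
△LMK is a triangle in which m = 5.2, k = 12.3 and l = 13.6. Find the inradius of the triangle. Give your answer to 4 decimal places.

r ≈ 2.0538

Semiperimeter s = (13.6 + 5.2 + 12.3)/2 = 15.55.
Heron's formula: area = √(15.55·1.95·10.35·3.25) ≈ 31.937.
Inradius = area/s = 31.937/15.55 ≈ 2.0538.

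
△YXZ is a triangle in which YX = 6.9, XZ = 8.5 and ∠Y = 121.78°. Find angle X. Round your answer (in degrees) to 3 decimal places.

Law of sines: sin Z = YX·sin Y/XZ ≈ 0.69006.
Since XZ ≥ YX, only the acute value applies: ∠Z ≈ 43.64°.
Then ∠X = 180° − ∠Y − ∠Z ≈ 14.58°.

∠X ≈ 14.585°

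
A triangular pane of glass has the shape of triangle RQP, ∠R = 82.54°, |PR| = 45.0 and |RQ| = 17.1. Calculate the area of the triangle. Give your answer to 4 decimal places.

381.4934

Area = ½·|PR|·|RQ|·sin R ≈ 381.49.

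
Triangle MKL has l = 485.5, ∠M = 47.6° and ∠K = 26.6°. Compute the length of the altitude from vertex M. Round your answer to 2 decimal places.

The third angle is ∠L = 180° − ∠M − ∠K = 105.80°.
Law of sines: m = l·sin M/sin L ≈ 372.6.
Law of sines: k = l·sin K/sin L ≈ 225.92.
Area = ½·l·m·sin K ≈ 40499.
The altitude from M has length 2·area/m ≈ 217.39.

217.39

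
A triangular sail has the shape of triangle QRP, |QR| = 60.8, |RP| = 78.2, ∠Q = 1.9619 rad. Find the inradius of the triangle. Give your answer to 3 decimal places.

Law of sines: sin P = |QR|·sin Q/|RP| ≈ 0.71878.
Since |RP| ≥ |QR|, only the acute value applies: ∠P ≈ 0.8021 rad.
Then ∠R = π − ∠Q − ∠P ≈ 0.3776 rad.
Law of sines gives |PQ| = |RP|·sin R/sin Q ≈ 31.19.
Area = ½·|RP|·|QR|·sin R ≈ 876.57.
Semiperimeter s = (78.2+31.19+60.8)/2 = 85.095.
Inradius = area/s = 876.57/85.095 ≈ 10.301.

r ≈ 10.301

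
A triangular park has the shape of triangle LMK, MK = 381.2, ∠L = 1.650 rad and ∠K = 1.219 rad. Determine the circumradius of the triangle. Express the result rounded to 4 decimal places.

The third angle is ∠M = π − ∠K − ∠L = 0.273 rad.
Law of sines: KL = MK·sin M/sin L ≈ 102.95.
Law of sines: LM = MK·sin K/sin L ≈ 358.98.
Circumradius = MK/(2 sin L) ≈ 191.2.

R ≈ 191.1994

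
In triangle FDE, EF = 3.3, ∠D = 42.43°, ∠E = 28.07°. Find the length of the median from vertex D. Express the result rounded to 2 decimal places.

The third angle is ∠F = 180° − ∠D − ∠E = 109.50°.
Law of sines: DE = EF·sin F/sin D ≈ 4.6106.
Law of sines: FD = EF·sin E/sin D ≈ 2.3015.
Median from D: ½√(2·FD² + 2·DE² − EF²) ≈ 3.2488.

m_D ≈ 3.25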